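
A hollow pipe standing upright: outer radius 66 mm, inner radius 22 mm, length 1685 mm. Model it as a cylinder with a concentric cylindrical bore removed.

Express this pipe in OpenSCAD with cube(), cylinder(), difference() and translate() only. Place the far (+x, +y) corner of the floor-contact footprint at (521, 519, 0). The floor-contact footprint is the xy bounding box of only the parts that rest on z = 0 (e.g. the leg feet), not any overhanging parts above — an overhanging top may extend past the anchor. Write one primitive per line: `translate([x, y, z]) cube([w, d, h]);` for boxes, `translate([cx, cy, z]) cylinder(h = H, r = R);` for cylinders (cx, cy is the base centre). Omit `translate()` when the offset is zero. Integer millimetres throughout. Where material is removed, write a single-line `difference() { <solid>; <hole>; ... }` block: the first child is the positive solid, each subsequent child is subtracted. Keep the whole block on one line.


difference() { translate([455, 453, 0]) cylinder(h = 1685, r = 66); translate([455, 453, 0]) cylinder(h = 1685, r = 22); }


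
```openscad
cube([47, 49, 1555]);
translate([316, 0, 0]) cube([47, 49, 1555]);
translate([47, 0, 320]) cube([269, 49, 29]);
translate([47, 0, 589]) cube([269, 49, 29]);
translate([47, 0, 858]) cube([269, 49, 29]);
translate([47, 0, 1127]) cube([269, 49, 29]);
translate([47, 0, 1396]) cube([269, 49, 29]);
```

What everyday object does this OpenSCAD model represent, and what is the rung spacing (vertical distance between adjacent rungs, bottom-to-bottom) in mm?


A ladder. The rung spacing is 269 mm.

Two tall 47×49 posts with 5 short bars between them — a ladder. Adjacent rungs sit at z = 320 and z = 589, so the spacing is 589 − 320 = 269 mm.


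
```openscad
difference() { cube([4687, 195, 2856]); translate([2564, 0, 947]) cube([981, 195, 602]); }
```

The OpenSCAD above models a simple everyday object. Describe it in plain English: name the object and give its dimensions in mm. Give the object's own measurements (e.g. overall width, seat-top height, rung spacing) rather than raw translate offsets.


A wall 4687 mm long (x), 195 mm thick (y), 2856 mm tall, with a rectangular window opening cut through it. The opening is 981 mm wide and 602 mm tall; its sill is at z = 947 mm and its near (−x) edge is 2564 mm from the wall's −x end. The opening passes through the full wall thickness.


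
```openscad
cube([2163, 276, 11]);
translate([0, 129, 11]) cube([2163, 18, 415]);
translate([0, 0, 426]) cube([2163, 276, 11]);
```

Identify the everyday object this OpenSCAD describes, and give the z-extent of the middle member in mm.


An I-beam. The web height is 415 mm.

Two wide flanges with a thin centred web — an I-beam. Overall 437 mm minus two 11 mm flanges gives a web of 437 − 2·11 = 415 mm.


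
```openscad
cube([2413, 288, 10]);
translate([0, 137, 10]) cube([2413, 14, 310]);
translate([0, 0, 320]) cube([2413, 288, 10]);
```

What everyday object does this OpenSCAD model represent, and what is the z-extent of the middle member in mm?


An I-beam. The web height is 310 mm.

Two wide flanges with a thin centred web — an I-beam. Overall 330 mm minus two 10 mm flanges gives a web of 330 − 2·10 = 310 mm.


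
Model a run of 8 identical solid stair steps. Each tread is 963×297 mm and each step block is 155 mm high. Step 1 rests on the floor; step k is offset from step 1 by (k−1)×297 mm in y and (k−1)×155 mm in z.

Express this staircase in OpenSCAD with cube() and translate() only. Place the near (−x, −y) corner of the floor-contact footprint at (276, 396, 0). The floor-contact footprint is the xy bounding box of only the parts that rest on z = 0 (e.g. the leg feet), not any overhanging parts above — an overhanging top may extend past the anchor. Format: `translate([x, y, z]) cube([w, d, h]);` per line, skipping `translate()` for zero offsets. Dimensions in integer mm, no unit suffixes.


translate([276, 396, 0]) cube([963, 297, 155]);
translate([276, 693, 155]) cube([963, 297, 155]);
translate([276, 990, 310]) cube([963, 297, 155]);
translate([276, 1287, 465]) cube([963, 297, 155]);
translate([276, 1584, 620]) cube([963, 297, 155]);
translate([276, 1881, 775]) cube([963, 297, 155]);
translate([276, 2178, 930]) cube([963, 297, 155]);
translate([276, 2475, 1085]) cube([963, 297, 155]);


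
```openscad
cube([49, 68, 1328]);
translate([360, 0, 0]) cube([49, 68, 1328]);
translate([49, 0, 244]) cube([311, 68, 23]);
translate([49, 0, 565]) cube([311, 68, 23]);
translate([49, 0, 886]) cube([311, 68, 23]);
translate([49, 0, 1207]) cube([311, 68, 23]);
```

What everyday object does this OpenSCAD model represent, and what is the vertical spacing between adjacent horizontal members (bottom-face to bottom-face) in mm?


A ladder. The rung spacing is 321 mm.

Two tall 49×68 posts with 4 short bars between them — a ladder. Adjacent rungs sit at z = 244 and z = 565, so the spacing is 565 − 244 = 321 mm.


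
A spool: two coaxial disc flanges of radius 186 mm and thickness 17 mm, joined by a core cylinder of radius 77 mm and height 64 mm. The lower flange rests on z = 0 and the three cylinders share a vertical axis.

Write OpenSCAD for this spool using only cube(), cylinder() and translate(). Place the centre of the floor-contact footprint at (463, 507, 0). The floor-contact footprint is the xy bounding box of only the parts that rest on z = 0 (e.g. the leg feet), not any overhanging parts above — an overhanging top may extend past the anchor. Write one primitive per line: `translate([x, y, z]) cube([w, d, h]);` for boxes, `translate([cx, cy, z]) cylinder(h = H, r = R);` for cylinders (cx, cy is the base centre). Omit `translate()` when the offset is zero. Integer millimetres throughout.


translate([463, 507, 0]) cylinder(h = 17, r = 186);
translate([463, 507, 17]) cylinder(h = 64, r = 77);
translate([463, 507, 81]) cylinder(h = 17, r = 186);


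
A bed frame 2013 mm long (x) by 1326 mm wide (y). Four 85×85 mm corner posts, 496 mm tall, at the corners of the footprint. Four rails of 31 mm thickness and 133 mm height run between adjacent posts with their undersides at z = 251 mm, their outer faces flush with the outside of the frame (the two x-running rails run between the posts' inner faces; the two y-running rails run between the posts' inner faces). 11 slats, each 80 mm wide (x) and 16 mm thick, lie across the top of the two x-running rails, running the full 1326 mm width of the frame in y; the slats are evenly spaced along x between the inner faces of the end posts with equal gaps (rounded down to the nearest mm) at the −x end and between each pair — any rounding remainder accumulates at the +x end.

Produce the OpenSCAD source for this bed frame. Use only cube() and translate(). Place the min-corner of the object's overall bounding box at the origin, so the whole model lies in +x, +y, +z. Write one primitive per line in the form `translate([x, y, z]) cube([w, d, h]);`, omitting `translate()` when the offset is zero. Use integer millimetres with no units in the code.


cube([85, 85, 496]);
translate([0, 1241, 0]) cube([85, 85, 496]);
translate([1928, 0, 0]) cube([85, 85, 496]);
translate([1928, 1241, 0]) cube([85, 85, 496]);
translate([85, 0, 251]) cube([1843, 31, 133]);
translate([85, 1295, 251]) cube([1843, 31, 133]);
translate([0, 85, 251]) cube([31, 1156, 133]);
translate([1982, 85, 251]) cube([31, 1156, 133]);
translate([165, 0, 384]) cube([80, 1326, 16]);
translate([325, 0, 384]) cube([80, 1326, 16]);
translate([485, 0, 384]) cube([80, 1326, 16]);
translate([645, 0, 384]) cube([80, 1326, 16]);
translate([805, 0, 384]) cube([80, 1326, 16]);
translate([965, 0, 384]) cube([80, 1326, 16]);
translate([1125, 0, 384]) cube([80, 1326, 16]);
translate([1285, 0, 384]) cube([80, 1326, 16]);
translate([1445, 0, 384]) cube([80, 1326, 16]);
translate([1605, 0, 384]) cube([80, 1326, 16]);
translate([1765, 0, 384]) cube([80, 1326, 16]);


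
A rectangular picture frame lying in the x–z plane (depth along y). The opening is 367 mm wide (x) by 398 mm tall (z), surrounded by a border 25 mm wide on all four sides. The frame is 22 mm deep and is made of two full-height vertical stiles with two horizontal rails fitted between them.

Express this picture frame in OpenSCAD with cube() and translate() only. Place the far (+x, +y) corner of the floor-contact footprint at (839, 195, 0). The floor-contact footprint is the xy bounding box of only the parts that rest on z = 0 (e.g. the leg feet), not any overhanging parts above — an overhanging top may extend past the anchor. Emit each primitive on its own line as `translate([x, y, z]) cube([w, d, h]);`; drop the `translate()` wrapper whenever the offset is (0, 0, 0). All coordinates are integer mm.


translate([422, 173, 0]) cube([25, 22, 448]);
translate([814, 173, 0]) cube([25, 22, 448]);
translate([447, 173, 0]) cube([367, 22, 25]);
translate([447, 173, 423]) cube([367, 22, 25]);


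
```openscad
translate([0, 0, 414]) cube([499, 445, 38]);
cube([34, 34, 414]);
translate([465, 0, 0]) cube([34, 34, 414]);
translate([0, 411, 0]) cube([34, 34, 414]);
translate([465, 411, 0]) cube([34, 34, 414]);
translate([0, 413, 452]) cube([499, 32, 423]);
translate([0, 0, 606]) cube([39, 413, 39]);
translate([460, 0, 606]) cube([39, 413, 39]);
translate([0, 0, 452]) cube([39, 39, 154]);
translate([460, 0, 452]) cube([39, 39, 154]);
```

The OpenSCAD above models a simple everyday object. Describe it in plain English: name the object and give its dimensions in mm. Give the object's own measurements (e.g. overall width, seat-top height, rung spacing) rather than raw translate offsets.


A chair. The seat is a 499×445×38 mm slab with its top at z = 452 mm, on four 34×34 mm corner legs (flush with the seat edges, standing on z = 0). A flat backrest 32 mm thick, 423 mm tall, spans the full seat width and rises from the seat top along its +y edge, rear face flush with the rear of the seat. Two armrests of 39×39 mm section run along each side from the seat's front edge to the front of the backrest, top faces 193 mm above the seat top and outer faces flush with the seat's x-edges; a 39×39 mm post under the front of each armrest stands on the seat at the front corner.


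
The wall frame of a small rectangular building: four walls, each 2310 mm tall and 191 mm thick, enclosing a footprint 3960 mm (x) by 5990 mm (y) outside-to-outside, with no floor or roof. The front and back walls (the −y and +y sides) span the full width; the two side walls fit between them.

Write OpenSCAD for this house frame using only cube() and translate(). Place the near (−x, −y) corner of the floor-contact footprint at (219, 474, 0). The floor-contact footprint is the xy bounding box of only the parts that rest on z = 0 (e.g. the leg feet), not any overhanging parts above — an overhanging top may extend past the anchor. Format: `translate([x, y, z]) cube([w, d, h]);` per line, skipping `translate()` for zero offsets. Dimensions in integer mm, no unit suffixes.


translate([219, 474, 0]) cube([3960, 191, 2310]);
translate([219, 6273, 0]) cube([3960, 191, 2310]);
translate([219, 665, 0]) cube([191, 5608, 2310]);
translate([3988, 665, 0]) cube([191, 5608, 2310]);


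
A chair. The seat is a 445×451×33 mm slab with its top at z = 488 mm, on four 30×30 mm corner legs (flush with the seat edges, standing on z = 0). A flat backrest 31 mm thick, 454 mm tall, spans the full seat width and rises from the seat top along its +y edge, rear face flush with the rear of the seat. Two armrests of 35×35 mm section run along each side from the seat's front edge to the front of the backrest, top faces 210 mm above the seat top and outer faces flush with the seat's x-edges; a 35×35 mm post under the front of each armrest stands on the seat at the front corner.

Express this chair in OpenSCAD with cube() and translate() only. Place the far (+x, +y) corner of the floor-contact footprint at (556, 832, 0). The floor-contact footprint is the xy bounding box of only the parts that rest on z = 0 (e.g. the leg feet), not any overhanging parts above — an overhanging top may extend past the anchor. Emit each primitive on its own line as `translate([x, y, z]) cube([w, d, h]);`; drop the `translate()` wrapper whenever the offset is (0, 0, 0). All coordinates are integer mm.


translate([111, 381, 455]) cube([445, 451, 33]);
translate([111, 381, 0]) cube([30, 30, 455]);
translate([526, 381, 0]) cube([30, 30, 455]);
translate([111, 802, 0]) cube([30, 30, 455]);
translate([526, 802, 0]) cube([30, 30, 455]);
translate([111, 801, 488]) cube([445, 31, 454]);
translate([111, 381, 663]) cube([35, 420, 35]);
translate([521, 381, 663]) cube([35, 420, 35]);
translate([111, 381, 488]) cube([35, 35, 175]);
translate([521, 381, 488]) cube([35, 35, 175]);


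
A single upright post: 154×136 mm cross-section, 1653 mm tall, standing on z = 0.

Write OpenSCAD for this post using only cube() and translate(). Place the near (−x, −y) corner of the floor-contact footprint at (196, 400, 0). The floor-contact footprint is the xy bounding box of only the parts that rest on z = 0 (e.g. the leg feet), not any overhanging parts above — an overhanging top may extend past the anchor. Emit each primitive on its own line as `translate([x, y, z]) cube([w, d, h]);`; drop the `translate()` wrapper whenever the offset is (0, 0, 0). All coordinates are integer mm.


translate([196, 400, 0]) cube([154, 136, 1653]);


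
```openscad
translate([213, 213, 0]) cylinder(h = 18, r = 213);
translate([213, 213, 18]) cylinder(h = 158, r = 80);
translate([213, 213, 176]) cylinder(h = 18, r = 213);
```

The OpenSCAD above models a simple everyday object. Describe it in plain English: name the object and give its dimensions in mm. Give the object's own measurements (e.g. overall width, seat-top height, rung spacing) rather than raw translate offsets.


A spool: two coaxial disc flanges of radius 213 mm and thickness 18 mm, joined by a core cylinder of radius 80 mm and height 158 mm. The lower flange rests on z = 0 and the three cylinders share a vertical axis.


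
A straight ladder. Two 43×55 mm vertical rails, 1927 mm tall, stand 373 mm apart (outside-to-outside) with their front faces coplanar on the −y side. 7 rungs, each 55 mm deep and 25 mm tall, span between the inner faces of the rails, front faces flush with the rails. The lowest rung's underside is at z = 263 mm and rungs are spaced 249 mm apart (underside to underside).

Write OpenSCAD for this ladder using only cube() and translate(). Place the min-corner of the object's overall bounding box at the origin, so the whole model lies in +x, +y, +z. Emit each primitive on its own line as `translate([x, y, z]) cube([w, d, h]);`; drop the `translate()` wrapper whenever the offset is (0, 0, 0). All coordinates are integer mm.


cube([43, 55, 1927]);
translate([330, 0, 0]) cube([43, 55, 1927]);
translate([43, 0, 263]) cube([287, 55, 25]);
translate([43, 0, 512]) cube([287, 55, 25]);
translate([43, 0, 761]) cube([287, 55, 25]);
translate([43, 0, 1010]) cube([287, 55, 25]);
translate([43, 0, 1259]) cube([287, 55, 25]);
translate([43, 0, 1508]) cube([287, 55, 25]);
translate([43, 0, 1757]) cube([287, 55, 25]);


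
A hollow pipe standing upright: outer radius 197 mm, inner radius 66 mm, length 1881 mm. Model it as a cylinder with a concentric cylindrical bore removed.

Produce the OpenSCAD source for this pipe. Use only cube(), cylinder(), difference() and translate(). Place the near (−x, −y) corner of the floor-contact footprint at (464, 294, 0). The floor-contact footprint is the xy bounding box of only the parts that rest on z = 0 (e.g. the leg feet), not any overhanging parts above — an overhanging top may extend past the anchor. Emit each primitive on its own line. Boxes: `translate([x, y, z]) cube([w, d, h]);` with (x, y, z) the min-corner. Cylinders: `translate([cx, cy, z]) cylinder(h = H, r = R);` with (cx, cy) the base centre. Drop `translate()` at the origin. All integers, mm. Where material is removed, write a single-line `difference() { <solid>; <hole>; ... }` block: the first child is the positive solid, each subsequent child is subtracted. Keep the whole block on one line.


difference() { translate([661, 491, 0]) cylinder(h = 1881, r = 197); translate([661, 491, 0]) cylinder(h = 1881, r = 66); }


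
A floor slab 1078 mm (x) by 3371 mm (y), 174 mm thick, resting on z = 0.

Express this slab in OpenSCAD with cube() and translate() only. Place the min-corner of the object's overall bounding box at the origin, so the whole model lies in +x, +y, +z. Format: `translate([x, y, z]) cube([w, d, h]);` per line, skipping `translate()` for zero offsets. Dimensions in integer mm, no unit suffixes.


cube([1078, 3371, 174]);


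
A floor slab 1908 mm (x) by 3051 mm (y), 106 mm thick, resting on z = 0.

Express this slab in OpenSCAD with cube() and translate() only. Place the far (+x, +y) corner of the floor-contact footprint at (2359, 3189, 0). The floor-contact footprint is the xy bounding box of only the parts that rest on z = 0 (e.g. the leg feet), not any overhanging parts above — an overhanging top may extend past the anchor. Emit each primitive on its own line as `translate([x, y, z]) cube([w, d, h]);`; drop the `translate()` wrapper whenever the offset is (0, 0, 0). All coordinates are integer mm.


translate([451, 138, 0]) cube([1908, 3051, 106]);


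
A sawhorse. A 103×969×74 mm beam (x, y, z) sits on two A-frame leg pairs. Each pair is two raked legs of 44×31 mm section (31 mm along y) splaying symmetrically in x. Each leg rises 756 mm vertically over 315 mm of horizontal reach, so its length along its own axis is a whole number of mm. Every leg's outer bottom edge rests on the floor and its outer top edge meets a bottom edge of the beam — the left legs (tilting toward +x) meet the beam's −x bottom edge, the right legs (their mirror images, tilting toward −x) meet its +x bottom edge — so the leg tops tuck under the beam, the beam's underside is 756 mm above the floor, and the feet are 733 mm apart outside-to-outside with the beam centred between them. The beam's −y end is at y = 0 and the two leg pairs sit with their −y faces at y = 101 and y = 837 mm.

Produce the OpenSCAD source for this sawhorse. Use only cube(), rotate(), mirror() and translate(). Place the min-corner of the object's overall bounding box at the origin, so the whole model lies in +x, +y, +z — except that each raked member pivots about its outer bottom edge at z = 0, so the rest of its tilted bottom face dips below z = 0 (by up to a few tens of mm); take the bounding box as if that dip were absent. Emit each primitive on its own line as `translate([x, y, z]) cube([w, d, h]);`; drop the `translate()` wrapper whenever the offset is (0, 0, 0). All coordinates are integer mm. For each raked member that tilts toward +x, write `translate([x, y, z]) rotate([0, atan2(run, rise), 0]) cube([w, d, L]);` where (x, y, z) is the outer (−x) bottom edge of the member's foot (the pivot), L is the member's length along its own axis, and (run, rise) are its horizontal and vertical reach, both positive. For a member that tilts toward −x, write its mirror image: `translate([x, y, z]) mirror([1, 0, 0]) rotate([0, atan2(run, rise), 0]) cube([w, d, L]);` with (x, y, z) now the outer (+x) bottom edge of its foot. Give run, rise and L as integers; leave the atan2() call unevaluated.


// leg length = √(315² + 756²) = 819
// right-leg outer foot x = 2·315 + 103 = 733
// beam min-corner = (315, 0, 756)
translate([315, 0, 756]) cube([103, 969, 74]);
translate([0, 101, 0]) rotate([0, atan2(315, 756), 0]) cube([44, 31, 819]);
translate([733, 101, 0]) mirror([1, 0, 0]) rotate([0, atan2(315, 756), 0]) cube([44, 31, 819]);
translate([0, 837, 0]) rotate([0, atan2(315, 756), 0]) cube([44, 31, 819]);
translate([733, 837, 0]) mirror([1, 0, 0]) rotate([0, atan2(315, 756), 0]) cube([44, 31, 819]);


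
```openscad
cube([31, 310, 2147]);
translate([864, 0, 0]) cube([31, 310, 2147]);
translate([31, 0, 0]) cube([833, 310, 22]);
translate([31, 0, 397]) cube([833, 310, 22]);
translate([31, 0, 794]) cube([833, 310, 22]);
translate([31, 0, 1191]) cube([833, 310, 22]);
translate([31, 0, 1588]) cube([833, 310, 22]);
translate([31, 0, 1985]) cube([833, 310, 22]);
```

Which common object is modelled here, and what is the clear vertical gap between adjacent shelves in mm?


A bookshelf. The clear shelf gap is 375 mm.

Two tall side panels with 6 horizontal boards between them — a bookshelf. The first two shelf undersides are at z = 0 and z = 397; with shelf thickness 22, the clear gap is 397 − 0 − 22 = 375 mm.


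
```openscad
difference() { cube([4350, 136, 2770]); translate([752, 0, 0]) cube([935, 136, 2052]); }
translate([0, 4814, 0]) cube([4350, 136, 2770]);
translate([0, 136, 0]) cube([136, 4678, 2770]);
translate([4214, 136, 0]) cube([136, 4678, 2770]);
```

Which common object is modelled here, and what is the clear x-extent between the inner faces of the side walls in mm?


A single room. The interior width is 4078 mm.

Four walls enclosing a rectangle with a door in the front wall — a room. Outside width 4350 minus two 136 mm walls gives 4078 mm.


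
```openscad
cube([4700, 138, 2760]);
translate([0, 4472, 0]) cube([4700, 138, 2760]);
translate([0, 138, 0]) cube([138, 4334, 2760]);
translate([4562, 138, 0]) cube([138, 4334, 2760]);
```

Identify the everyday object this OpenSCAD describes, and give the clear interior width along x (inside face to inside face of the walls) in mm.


A house (or room) frame. The interior width is 4424 mm.

Four 2760 mm walls enclosing a rectangle with no floor or roof — a room or house frame. Outside width is 4700 mm and wall thickness is 138 mm, so the interior width is 4700 − 2 × 138 = 4424 mm.


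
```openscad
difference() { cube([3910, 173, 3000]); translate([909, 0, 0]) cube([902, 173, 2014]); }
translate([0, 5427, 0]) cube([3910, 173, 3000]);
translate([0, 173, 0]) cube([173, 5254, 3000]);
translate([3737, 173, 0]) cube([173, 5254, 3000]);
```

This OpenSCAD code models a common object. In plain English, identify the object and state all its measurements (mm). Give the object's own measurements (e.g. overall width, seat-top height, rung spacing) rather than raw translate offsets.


A single room: four walls, each 3000 mm tall and 173 mm thick, enclosing an outside footprint 3910×5600 mm (x × y), no floor or roof. The front and back walls (−y and +y sides) run the full x-width; the side walls fit between their inner faces. A door opening 902 mm wide and 2014 mm tall is cut through the front wall from the floor up, its −x edge 909 mm from the wall's −x end.


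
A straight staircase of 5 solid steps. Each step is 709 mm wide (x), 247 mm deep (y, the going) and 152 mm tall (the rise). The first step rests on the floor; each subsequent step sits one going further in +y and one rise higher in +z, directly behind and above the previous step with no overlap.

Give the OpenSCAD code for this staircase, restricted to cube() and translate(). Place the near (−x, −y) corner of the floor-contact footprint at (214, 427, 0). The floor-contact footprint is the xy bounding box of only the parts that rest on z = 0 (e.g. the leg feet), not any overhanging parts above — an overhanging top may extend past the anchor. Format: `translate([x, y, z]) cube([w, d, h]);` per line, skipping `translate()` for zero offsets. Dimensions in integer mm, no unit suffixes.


translate([214, 427, 0]) cube([709, 247, 152]);
translate([214, 674, 152]) cube([709, 247, 152]);
translate([214, 921, 304]) cube([709, 247, 152]);
translate([214, 1168, 456]) cube([709, 247, 152]);
translate([214, 1415, 608]) cube([709, 247, 152]);


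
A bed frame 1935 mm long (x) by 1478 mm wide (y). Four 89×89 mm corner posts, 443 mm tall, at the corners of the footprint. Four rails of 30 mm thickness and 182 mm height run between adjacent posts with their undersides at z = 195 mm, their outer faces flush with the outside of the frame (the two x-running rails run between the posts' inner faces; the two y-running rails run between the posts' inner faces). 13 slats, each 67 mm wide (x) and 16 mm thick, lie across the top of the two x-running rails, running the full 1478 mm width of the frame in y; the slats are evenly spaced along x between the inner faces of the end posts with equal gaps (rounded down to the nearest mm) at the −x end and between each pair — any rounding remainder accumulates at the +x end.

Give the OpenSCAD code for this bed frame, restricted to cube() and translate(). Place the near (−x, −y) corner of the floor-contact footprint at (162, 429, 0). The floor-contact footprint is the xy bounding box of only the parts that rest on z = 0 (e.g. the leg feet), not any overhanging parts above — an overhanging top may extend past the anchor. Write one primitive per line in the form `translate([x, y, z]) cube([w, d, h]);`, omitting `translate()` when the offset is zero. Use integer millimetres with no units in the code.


// slat z = rail_z + rail_h = 195 + 182 = 377
// slat gap = ⌊(1757 − 13·67) / 14⌋ = 63
translate([162, 429, 0]) cube([89, 89, 443]);
translate([162, 1818, 0]) cube([89, 89, 443]);
translate([2008, 429, 0]) cube([89, 89, 443]);
translate([2008, 1818, 0]) cube([89, 89, 443]);
translate([251, 429, 195]) cube([1757, 30, 182]);
translate([251, 1877, 195]) cube([1757, 30, 182]);
translate([162, 518, 195]) cube([30, 1300, 182]);
translate([2067, 518, 195]) cube([30, 1300, 182]);
translate([314, 429, 377]) cube([67, 1478, 16]);
translate([444, 429, 377]) cube([67, 1478, 16]);
translate([574, 429, 377]) cube([67, 1478, 16]);
translate([704, 429, 377]) cube([67, 1478, 16]);
translate([834, 429, 377]) cube([67, 1478, 16]);
translate([964, 429, 377]) cube([67, 1478, 16]);
translate([1094, 429, 377]) cube([67, 1478, 16]);
translate([1224, 429, 377]) cube([67, 1478, 16]);
translate([1354, 429, 377]) cube([67, 1478, 16]);
translate([1484, 429, 377]) cube([67, 1478, 16]);
translate([1614, 429, 377]) cube([67, 1478, 16]);
translate([1744, 429, 377]) cube([67, 1478, 16]);
translate([1874, 429, 377]) cube([67, 1478, 16]);


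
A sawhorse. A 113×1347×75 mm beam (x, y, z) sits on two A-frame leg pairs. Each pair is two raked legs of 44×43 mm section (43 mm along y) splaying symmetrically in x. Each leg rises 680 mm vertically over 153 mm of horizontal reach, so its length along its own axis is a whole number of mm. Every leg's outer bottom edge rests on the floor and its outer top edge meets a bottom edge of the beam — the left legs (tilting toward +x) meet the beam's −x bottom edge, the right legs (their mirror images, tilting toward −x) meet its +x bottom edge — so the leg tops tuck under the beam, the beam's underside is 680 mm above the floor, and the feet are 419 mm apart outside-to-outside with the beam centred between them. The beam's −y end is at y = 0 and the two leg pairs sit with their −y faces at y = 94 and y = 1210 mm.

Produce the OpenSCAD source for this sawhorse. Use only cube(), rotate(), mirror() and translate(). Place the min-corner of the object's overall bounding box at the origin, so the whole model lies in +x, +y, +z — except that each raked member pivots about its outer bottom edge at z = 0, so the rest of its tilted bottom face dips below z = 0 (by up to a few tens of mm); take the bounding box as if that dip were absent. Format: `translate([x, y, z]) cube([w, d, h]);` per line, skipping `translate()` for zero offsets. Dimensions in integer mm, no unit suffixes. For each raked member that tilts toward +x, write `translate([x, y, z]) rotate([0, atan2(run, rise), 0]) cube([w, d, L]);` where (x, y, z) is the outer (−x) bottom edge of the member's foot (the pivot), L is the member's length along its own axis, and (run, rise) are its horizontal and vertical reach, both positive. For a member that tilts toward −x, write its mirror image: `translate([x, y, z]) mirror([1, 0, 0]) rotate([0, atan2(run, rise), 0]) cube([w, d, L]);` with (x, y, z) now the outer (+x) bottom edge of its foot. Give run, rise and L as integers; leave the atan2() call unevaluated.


translate([153, 0, 680]) cube([113, 1347, 75]);
translate([0, 94, 0]) rotate([0, atan2(153, 680), 0]) cube([44, 43, 697]);
translate([419, 94, 0]) mirror([1, 0, 0]) rotate([0, atan2(153, 680), 0]) cube([44, 43, 697]);
translate([0, 1210, 0]) rotate([0, atan2(153, 680), 0]) cube([44, 43, 697]);
translate([419, 1210, 0]) mirror([1, 0, 0]) rotate([0, atan2(153, 680), 0]) cube([44, 43, 697]);


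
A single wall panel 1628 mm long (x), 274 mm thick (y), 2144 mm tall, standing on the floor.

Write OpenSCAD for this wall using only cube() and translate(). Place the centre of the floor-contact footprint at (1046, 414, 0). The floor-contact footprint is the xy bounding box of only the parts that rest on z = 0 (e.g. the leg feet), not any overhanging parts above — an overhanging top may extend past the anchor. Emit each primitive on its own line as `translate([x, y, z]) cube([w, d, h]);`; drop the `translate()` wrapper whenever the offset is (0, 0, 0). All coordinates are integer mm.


translate([232, 277, 0]) cube([1628, 274, 2144]);


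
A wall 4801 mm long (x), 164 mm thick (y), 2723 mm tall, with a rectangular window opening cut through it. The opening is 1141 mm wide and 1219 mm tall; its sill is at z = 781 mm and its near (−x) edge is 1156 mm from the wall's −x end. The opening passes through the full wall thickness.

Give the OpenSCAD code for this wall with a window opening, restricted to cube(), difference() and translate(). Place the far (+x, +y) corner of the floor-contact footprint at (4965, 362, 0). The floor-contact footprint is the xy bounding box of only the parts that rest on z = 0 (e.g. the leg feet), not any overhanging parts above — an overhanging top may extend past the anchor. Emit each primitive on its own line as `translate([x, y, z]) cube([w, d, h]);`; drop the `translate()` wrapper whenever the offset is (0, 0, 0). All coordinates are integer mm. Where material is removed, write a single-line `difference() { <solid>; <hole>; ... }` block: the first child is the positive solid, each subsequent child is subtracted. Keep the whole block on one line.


difference() { translate([164, 198, 0]) cube([4801, 164, 2723]); translate([1320, 198, 781]) cube([1141, 164, 1219]); }


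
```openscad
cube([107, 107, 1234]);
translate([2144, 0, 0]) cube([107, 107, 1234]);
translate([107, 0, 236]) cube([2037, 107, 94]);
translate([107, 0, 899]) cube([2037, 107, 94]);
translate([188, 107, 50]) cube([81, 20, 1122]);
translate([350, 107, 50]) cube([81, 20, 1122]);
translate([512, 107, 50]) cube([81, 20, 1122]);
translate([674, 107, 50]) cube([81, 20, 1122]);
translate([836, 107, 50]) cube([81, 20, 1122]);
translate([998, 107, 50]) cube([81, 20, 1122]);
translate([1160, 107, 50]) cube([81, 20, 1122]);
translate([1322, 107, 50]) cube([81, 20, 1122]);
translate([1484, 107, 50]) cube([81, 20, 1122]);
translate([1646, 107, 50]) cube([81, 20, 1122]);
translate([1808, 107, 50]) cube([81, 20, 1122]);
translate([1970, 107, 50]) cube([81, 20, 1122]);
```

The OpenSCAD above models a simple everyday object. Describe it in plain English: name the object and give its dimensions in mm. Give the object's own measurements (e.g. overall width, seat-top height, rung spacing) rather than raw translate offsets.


A fence section. Two 107×107 mm posts, 1234 mm tall, stand on the floor with a clear span of 2037 mm between their inner faces. Two horizontal rails of 107×94 mm section span the gap between the posts with their undersides at z = 236 mm and z = 899 mm, flush with the posts' −y face. 12 pickets, each 81 mm wide, 20 mm thick and 1122 mm tall, are fixed to the +y face of the rails with their bottoms at z = 50 mm, spaced across the span with a 81 mm gap after the −x post and between neighbouring pickets, with 93 mm left before the +x post.


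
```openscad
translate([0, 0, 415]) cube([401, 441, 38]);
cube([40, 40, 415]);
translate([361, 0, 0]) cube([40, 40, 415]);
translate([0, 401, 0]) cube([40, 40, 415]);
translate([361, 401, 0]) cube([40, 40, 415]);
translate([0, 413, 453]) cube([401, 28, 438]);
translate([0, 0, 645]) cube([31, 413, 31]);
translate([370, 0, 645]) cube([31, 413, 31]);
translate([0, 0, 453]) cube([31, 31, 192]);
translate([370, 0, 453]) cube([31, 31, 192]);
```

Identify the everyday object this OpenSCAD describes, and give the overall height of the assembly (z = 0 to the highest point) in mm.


A chair. The overall height is 891 mm.

A slab on four corner posts with a tall panel at the back — a chair. The seat slab sits at z = 415 with thickness 38, and the 438 mm backrest starts at the seat top, so the overall height is 415 + 38 + 438 = 891 mm.


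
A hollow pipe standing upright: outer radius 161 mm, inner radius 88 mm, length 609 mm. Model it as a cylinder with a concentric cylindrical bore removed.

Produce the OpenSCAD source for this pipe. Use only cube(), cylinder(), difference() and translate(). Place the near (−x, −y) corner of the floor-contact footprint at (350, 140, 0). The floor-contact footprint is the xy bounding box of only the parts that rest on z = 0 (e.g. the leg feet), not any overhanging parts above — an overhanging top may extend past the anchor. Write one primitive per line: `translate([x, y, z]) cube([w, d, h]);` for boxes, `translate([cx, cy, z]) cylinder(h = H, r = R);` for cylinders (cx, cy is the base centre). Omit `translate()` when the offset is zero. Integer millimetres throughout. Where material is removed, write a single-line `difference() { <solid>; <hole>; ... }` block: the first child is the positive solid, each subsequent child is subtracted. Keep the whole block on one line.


difference() { translate([511, 301, 0]) cylinder(h = 609, r = 161); translate([511, 301, 0]) cylinder(h = 609, r = 88); }


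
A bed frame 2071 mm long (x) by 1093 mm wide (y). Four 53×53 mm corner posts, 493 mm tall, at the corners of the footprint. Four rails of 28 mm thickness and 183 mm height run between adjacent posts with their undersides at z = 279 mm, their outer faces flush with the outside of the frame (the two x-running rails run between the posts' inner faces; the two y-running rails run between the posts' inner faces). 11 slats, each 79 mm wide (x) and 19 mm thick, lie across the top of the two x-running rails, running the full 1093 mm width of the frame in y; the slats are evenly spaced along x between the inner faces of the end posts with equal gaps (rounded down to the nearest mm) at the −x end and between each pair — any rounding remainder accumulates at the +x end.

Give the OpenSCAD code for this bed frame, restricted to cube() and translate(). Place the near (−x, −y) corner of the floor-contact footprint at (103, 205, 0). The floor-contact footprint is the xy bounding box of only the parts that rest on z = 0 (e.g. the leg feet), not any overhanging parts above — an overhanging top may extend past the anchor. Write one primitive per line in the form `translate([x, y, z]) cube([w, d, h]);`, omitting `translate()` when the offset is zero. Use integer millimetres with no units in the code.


translate([103, 205, 0]) cube([53, 53, 493]);
translate([103, 1245, 0]) cube([53, 53, 493]);
translate([2121, 205, 0]) cube([53, 53, 493]);
translate([2121, 1245, 0]) cube([53, 53, 493]);
translate([156, 205, 279]) cube([1965, 28, 183]);
translate([156, 1270, 279]) cube([1965, 28, 183]);
translate([103, 258, 279]) cube([28, 987, 183]);
translate([2146, 258, 279]) cube([28, 987, 183]);
translate([247, 205, 462]) cube([79, 1093, 19]);
translate([417, 205, 462]) cube([79, 1093, 19]);
translate([587, 205, 462]) cube([79, 1093, 19]);
translate([757, 205, 462]) cube([79, 1093, 19]);
translate([927, 205, 462]) cube([79, 1093, 19]);
translate([1097, 205, 462]) cube([79, 1093, 19]);
translate([1267, 205, 462]) cube([79, 1093, 19]);
translate([1437, 205, 462]) cube([79, 1093, 19]);
translate([1607, 205, 462]) cube([79, 1093, 19]);
translate([1777, 205, 462]) cube([79, 1093, 19]);
translate([1947, 205, 462]) cube([79, 1093, 19]);


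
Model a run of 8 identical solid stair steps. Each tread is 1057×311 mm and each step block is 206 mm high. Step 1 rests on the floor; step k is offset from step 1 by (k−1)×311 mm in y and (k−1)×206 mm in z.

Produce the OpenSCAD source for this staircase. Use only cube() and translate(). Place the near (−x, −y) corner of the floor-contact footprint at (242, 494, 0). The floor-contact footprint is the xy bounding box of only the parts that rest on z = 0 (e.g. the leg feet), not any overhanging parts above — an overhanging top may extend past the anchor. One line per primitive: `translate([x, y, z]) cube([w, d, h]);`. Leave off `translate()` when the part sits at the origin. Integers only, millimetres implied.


translate([242, 494, 0]) cube([1057, 311, 206]);
translate([242, 805, 206]) cube([1057, 311, 206]);
translate([242, 1116, 412]) cube([1057, 311, 206]);
translate([242, 1427, 618]) cube([1057, 311, 206]);
translate([242, 1738, 824]) cube([1057, 311, 206]);
translate([242, 2049, 1030]) cube([1057, 311, 206]);
translate([242, 2360, 1236]) cube([1057, 311, 206]);
translate([242, 2671, 1442]) cube([1057, 311, 206]);


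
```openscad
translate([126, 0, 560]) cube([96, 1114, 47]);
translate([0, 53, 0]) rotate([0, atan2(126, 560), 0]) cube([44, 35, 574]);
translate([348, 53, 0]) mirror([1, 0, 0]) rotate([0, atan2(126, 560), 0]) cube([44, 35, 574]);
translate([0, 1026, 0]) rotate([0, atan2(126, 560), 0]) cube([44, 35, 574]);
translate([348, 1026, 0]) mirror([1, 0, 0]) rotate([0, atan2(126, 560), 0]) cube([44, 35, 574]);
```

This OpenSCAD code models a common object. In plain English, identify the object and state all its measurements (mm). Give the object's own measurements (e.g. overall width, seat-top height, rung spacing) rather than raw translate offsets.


A sawhorse. A 96×1114×47 mm beam (x, y, z) sits on two A-frame leg pairs. Each pair is two raked legs of 44×35 mm section (35 mm along y) splaying symmetrically in x. Each leg rises 560 mm vertically over 126 mm of horizontal reach and is 574 mm long along its own axis. Every leg's outer bottom edge rests on the floor and its outer top edge meets a bottom edge of the beam — the left legs (tilting toward +x) meet the beam's −x bottom edge, the right legs (their mirror images, tilting toward −x) meet its +x bottom edge — so the leg tops tuck under the beam, the beam's underside is 560 mm above the floor, and the feet are 348 mm apart outside-to-outside with the beam centred between them. The two leg pairs are set in 53 mm from either end of the beam.


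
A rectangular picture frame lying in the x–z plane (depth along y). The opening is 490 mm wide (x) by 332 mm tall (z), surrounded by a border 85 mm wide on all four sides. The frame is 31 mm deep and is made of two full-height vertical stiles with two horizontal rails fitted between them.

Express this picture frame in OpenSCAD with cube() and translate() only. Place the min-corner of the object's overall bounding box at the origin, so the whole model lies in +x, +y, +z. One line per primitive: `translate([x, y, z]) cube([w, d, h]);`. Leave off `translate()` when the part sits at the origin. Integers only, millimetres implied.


cube([85, 31, 502]);
translate([575, 0, 0]) cube([85, 31, 502]);
translate([85, 0, 0]) cube([490, 31, 85]);
translate([85, 0, 417]) cube([490, 31, 85]);


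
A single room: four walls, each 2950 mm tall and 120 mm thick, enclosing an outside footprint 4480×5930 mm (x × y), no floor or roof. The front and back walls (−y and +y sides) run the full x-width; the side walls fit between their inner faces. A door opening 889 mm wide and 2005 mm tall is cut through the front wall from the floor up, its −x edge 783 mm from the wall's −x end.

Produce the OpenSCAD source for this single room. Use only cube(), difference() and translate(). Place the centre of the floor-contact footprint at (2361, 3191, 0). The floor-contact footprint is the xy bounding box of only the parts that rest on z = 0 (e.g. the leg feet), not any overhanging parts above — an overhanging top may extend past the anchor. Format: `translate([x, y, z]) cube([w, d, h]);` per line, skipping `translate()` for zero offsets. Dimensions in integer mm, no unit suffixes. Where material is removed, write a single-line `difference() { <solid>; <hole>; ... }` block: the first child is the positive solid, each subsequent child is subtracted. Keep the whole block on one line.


difference() { translate([121, 226, 0]) cube([4480, 120, 2950]); translate([904, 226, 0]) cube([889, 120, 2005]); }
translate([121, 6036, 0]) cube([4480, 120, 2950]);
translate([121, 346, 0]) cube([120, 5690, 2950]);
translate([4481, 346, 0]) cube([120, 5690, 2950]);
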